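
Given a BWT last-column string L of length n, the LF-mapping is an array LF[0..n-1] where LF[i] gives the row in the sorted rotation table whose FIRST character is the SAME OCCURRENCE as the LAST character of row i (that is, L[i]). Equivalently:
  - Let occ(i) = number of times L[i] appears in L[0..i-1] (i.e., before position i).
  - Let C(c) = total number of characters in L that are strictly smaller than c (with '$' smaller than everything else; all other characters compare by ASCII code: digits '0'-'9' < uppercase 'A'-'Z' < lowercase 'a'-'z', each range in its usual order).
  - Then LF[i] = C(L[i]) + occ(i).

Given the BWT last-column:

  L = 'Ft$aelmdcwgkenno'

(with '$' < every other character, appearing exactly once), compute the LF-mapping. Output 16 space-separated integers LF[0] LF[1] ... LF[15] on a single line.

Answer: 1 14 0 2 5 9 10 4 3 15 7 8 6 11 12 13

Derivation:
Char counts: '$':1, 'F':1, 'a':1, 'c':1, 'd':1, 'e':2, 'g':1, 'k':1, 'l':1, 'm':1, 'n':2, 'o':1, 't':1, 'w':1
C (first-col start): C('$')=0, C('F')=1, C('a')=2, C('c')=3, C('d')=4, C('e')=5, C('g')=7, C('k')=8, C('l')=9, C('m')=10, C('n')=11, C('o')=13, C('t')=14, C('w')=15
L[0]='F': occ=0, LF[0]=C('F')+0=1+0=1
L[1]='t': occ=0, LF[1]=C('t')+0=14+0=14
L[2]='$': occ=0, LF[2]=C('$')+0=0+0=0
L[3]='a': occ=0, LF[3]=C('a')+0=2+0=2
L[4]='e': occ=0, LF[4]=C('e')+0=5+0=5
L[5]='l': occ=0, LF[5]=C('l')+0=9+0=9
L[6]='m': occ=0, LF[6]=C('m')+0=10+0=10
L[7]='d': occ=0, LF[7]=C('d')+0=4+0=4
L[8]='c': occ=0, LF[8]=C('c')+0=3+0=3
L[9]='w': occ=0, LF[9]=C('w')+0=15+0=15
L[10]='g': occ=0, LF[10]=C('g')+0=7+0=7
L[11]='k': occ=0, LF[11]=C('k')+0=8+0=8
L[12]='e': occ=1, LF[12]=C('e')+1=5+1=6
L[13]='n': occ=0, LF[13]=C('n')+0=11+0=11
L[14]='n': occ=1, LF[14]=C('n')+1=11+1=12
L[15]='o': occ=0, LF[15]=C('o')+0=13+0=13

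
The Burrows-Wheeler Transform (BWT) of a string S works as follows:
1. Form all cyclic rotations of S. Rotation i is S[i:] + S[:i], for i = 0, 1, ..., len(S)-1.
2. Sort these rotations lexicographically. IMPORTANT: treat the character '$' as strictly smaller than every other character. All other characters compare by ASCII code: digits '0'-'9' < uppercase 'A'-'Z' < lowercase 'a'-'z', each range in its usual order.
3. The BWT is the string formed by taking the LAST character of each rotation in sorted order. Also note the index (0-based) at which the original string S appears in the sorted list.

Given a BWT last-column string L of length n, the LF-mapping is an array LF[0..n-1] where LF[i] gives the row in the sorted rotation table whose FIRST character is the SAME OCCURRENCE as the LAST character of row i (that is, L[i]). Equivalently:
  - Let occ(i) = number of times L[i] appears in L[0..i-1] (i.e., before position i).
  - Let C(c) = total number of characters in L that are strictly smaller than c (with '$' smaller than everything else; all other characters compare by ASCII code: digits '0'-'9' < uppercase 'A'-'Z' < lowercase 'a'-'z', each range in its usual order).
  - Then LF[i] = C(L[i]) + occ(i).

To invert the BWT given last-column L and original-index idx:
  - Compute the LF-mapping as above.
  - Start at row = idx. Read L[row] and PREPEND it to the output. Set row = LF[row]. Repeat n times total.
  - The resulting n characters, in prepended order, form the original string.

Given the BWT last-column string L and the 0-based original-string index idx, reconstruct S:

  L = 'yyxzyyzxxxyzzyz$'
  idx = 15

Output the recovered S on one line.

LF mapping: 5 6 1 11 7 8 12 2 3 4 9 13 14 10 15 0
Walk LF starting at row 15, prepending L[row]:
  step 1: row=15, L[15]='$', prepend. Next row=LF[15]=0
  step 2: row=0, L[0]='y', prepend. Next row=LF[0]=5
  step 3: row=5, L[5]='y', prepend. Next row=LF[5]=8
  step 4: row=8, L[8]='x', prepend. Next row=LF[8]=3
  step 5: row=3, L[3]='z', prepend. Next row=LF[3]=11
  step 6: row=11, L[11]='z', prepend. Next row=LF[11]=13
  step 7: row=13, L[13]='y', prepend. Next row=LF[13]=10
  step 8: row=10, L[10]='y', prepend. Next row=LF[10]=9
  step 9: row=9, L[9]='x', prepend. Next row=LF[9]=4
  step 10: row=4, L[4]='y', prepend. Next row=LF[4]=7
  step 11: row=7, L[7]='x', prepend. Next row=LF[7]=2
  step 12: row=2, L[2]='x', prepend. Next row=LF[2]=1
  step 13: row=1, L[1]='y', prepend. Next row=LF[1]=6
  step 14: row=6, L[6]='z', prepend. Next row=LF[6]=12
  step 15: row=12, L[12]='z', prepend. Next row=LF[12]=14
  step 16: row=14, L[14]='z', prepend. Next row=LF[14]=15
Reversed output: zzzyxxyxyyzzxyy$

Answer: zzzyxxyxyyzzxyy$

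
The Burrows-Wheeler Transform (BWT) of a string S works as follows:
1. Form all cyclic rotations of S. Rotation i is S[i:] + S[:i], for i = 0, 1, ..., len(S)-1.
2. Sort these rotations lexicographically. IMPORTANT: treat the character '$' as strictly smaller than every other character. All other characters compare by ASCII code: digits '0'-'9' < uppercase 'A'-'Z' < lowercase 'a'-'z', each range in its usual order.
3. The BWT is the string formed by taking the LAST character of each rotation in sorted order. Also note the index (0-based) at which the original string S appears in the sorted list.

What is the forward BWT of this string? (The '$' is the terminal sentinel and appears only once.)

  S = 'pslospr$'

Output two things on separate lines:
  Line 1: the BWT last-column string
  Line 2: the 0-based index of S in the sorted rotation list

All 8 rotations (rotation i = S[i:]+S[:i]):
  rot[0] = pslospr$
  rot[1] = slospr$p
  rot[2] = lospr$ps
  rot[3] = ospr$psl
  rot[4] = spr$pslo
  rot[5] = pr$pslos
  rot[6] = r$pslosp
  rot[7] = $pslospr
Sorted (with $ < everything):
  sorted[0] = $pslospr  (last char: 'r')
  sorted[1] = lospr$ps  (last char: 's')
  sorted[2] = ospr$psl  (last char: 'l')
  sorted[3] = pr$pslos  (last char: 's')
  sorted[4] = pslospr$  (last char: '$')
  sorted[5] = r$pslosp  (last char: 'p')
  sorted[6] = slospr$p  (last char: 'p')
  sorted[7] = spr$pslo  (last char: 'o')
Last column: rsls$ppo
Original string S is at sorted index 4

Answer: rsls$ppo
4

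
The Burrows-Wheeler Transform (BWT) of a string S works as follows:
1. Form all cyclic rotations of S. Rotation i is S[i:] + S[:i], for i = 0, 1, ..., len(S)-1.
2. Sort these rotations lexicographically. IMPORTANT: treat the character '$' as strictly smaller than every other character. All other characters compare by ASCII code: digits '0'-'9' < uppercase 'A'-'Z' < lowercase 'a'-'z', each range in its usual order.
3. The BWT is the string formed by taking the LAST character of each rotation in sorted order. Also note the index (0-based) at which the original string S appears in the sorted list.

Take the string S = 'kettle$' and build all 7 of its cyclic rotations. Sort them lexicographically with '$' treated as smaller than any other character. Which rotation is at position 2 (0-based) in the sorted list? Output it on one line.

Answer: ettle$k

Derivation:
All 7 rotations (rotation i = S[i:]+S[:i]):
  rot[0] = kettle$
  rot[1] = ettle$k
  rot[2] = ttle$ke
  rot[3] = tle$ket
  rot[4] = le$kett
  rot[5] = e$kettl
  rot[6] = $kettle
Sorted (with $ < everything):
  sorted[0] = $kettle
  sorted[1] = e$kettl
  sorted[2] = ettle$k
  sorted[3] = kettle$
  sorted[4] = le$kett
  sorted[5] = tle$ket
  sorted[6] = ttle$ke
sorted[2] = ettle$k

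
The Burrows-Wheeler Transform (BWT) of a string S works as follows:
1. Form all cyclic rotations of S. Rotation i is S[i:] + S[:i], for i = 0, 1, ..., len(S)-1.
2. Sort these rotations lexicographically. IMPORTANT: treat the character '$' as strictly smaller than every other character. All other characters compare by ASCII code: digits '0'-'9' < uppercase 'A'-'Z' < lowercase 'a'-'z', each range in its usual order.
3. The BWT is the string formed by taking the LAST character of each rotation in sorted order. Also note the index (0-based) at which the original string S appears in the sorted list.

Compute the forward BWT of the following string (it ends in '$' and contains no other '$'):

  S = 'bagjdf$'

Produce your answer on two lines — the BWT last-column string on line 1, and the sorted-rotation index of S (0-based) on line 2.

All 7 rotations (rotation i = S[i:]+S[:i]):
  rot[0] = bagjdf$
  rot[1] = agjdf$b
  rot[2] = gjdf$ba
  rot[3] = jdf$bag
  rot[4] = df$bagj
  rot[5] = f$bagjd
  rot[6] = $bagjdf
Sorted (with $ < everything):
  sorted[0] = $bagjdf  (last char: 'f')
  sorted[1] = agjdf$b  (last char: 'b')
  sorted[2] = bagjdf$  (last char: '$')
  sorted[3] = df$bagj  (last char: 'j')
  sorted[4] = f$bagjd  (last char: 'd')
  sorted[5] = gjdf$ba  (last char: 'a')
  sorted[6] = jdf$bag  (last char: 'g')
Last column: fb$jdag
Original string S is at sorted index 2

Answer: fb$jdag
2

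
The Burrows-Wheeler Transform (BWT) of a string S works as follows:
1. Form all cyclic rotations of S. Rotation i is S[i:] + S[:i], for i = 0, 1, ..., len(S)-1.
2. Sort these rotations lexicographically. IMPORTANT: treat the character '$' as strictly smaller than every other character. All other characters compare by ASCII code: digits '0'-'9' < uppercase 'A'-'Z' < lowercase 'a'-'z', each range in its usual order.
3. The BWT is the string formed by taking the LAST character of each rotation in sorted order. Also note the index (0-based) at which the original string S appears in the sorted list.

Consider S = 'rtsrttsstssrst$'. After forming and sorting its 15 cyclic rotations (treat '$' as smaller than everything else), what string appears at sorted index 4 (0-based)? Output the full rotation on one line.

All 15 rotations (rotation i = S[i:]+S[:i]):
  rot[0] = rtsrttsstssrst$
  rot[1] = tsrttsstssrst$r
  rot[2] = srttsstssrst$rt
  rot[3] = rttsstssrst$rts
  rot[4] = ttsstssrst$rtsr
  rot[5] = tsstssrst$rtsrt
  rot[6] = sstssrst$rtsrtt
  rot[7] = stssrst$rtsrtts
  rot[8] = tssrst$rtsrttss
  rot[9] = ssrst$rtsrttsst
  rot[10] = srst$rtsrttssts
  rot[11] = rst$rtsrttsstss
  rot[12] = st$rtsrttsstssr
  rot[13] = t$rtsrttsstssrs
  rot[14] = $rtsrttsstssrst
Sorted (with $ < everything):
  sorted[0] = $rtsrttsstssrst
  sorted[1] = rst$rtsrttsstss
  sorted[2] = rtsrttsstssrst$
  sorted[3] = rttsstssrst$rts
  sorted[4] = srst$rtsrttssts
  sorted[5] = srttsstssrst$rt
  sorted[6] = ssrst$rtsrttsst
  sorted[7] = sstssrst$rtsrtt
  sorted[8] = st$rtsrttsstssr
  sorted[9] = stssrst$rtsrtts
  sorted[10] = t$rtsrttsstssrs
  sorted[11] = tsrttsstssrst$r
  sorted[12] = tssrst$rtsrttss
  sorted[13] = tsstssrst$rtsrt
  sorted[14] = ttsstssrst$rtsr
sorted[4] = srst$rtsrttssts

Answer: srst$rtsrttssts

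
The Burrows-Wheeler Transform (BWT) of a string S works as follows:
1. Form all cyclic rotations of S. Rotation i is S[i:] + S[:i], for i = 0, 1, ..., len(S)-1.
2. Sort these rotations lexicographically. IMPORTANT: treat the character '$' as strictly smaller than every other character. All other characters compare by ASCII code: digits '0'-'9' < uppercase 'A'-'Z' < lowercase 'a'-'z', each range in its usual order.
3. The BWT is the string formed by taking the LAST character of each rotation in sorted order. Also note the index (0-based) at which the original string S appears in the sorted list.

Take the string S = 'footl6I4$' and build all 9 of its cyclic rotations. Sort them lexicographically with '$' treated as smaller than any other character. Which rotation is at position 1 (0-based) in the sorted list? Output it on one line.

All 9 rotations (rotation i = S[i:]+S[:i]):
  rot[0] = footl6I4$
  rot[1] = ootl6I4$f
  rot[2] = otl6I4$fo
  rot[3] = tl6I4$foo
  rot[4] = l6I4$foot
  rot[5] = 6I4$footl
  rot[6] = I4$footl6
  rot[7] = 4$footl6I
  rot[8] = $footl6I4
Sorted (with $ < everything):
  sorted[0] = $footl6I4
  sorted[1] = 4$footl6I
  sorted[2] = 6I4$footl
  sorted[3] = I4$footl6
  sorted[4] = footl6I4$
  sorted[5] = l6I4$foot
  sorted[6] = ootl6I4$f
  sorted[7] = otl6I4$fo
  sorted[8] = tl6I4$foo
sorted[1] = 4$footl6I

Answer: 4$footl6I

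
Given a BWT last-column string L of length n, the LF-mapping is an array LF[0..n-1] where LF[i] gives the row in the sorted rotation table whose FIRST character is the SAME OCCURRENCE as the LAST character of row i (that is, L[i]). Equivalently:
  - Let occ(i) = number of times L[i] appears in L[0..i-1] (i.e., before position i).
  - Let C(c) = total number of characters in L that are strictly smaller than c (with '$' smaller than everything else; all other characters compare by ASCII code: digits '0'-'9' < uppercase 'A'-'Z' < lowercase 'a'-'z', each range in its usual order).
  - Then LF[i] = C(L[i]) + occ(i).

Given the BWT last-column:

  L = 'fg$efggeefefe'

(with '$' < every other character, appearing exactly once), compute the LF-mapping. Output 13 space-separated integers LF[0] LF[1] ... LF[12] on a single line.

Char counts: '$':1, 'e':5, 'f':4, 'g':3
C (first-col start): C('$')=0, C('e')=1, C('f')=6, C('g')=10
L[0]='f': occ=0, LF[0]=C('f')+0=6+0=6
L[1]='g': occ=0, LF[1]=C('g')+0=10+0=10
L[2]='$': occ=0, LF[2]=C('$')+0=0+0=0
L[3]='e': occ=0, LF[3]=C('e')+0=1+0=1
L[4]='f': occ=1, LF[4]=C('f')+1=6+1=7
L[5]='g': occ=1, LF[5]=C('g')+1=10+1=11
L[6]='g': occ=2, LF[6]=C('g')+2=10+2=12
L[7]='e': occ=1, LF[7]=C('e')+1=1+1=2
L[8]='e': occ=2, LF[8]=C('e')+2=1+2=3
L[9]='f': occ=2, LF[9]=C('f')+2=6+2=8
L[10]='e': occ=3, LF[10]=C('e')+3=1+3=4
L[11]='f': occ=3, LF[11]=C('f')+3=6+3=9
L[12]='e': occ=4, LF[12]=C('e')+4=1+4=5

Answer: 6 10 0 1 7 11 12 2 3 8 4 9 5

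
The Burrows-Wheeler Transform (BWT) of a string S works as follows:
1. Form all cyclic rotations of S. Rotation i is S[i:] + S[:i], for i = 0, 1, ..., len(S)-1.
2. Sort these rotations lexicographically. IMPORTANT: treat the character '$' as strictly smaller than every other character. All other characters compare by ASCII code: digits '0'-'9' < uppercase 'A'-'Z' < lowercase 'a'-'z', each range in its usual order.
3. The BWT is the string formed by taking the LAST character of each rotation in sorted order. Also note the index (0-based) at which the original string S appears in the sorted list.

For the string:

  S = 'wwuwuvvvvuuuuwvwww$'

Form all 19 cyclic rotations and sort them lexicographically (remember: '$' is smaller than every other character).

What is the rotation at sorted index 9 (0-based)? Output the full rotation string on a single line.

Answer: vvvuuuuwvwww$wwuwuv

Derivation:
All 19 rotations (rotation i = S[i:]+S[:i]):
  rot[0] = wwuwuvvvvuuuuwvwww$
  rot[1] = wuwuvvvvuuuuwvwww$w
  rot[2] = uwuvvvvuuuuwvwww$ww
  rot[3] = wuvvvvuuuuwvwww$wwu
  rot[4] = uvvvvuuuuwvwww$wwuw
  rot[5] = vvvvuuuuwvwww$wwuwu
  rot[6] = vvvuuuuwvwww$wwuwuv
  rot[7] = vvuuuuwvwww$wwuwuvv
  rot[8] = vuuuuwvwww$wwuwuvvv
  rot[9] = uuuuwvwww$wwuwuvvvv
  rot[10] = uuuwvwww$wwuwuvvvvu
  rot[11] = uuwvwww$wwuwuvvvvuu
  rot[12] = uwvwww$wwuwuvvvvuuu
  rot[13] = wvwww$wwuwuvvvvuuuu
  rot[14] = vwww$wwuwuvvvvuuuuw
  rot[15] = www$wwuwuvvvvuuuuwv
  rot[16] = ww$wwuwuvvvvuuuuwvw
  rot[17] = w$wwuwuvvvvuuuuwvww
  rot[18] = $wwuwuvvvvuuuuwvwww
Sorted (with $ < everything):
  sorted[0] = $wwuwuvvvvuuuuwvwww
  sorted[1] = uuuuwvwww$wwuwuvvvv
  sorted[2] = uuuwvwww$wwuwuvvvvu
  sorted[3] = uuwvwww$wwuwuvvvvuu
  sorted[4] = uvvvvuuuuwvwww$wwuw
  sorted[5] = uwuvvvvuuuuwvwww$ww
  sorted[6] = uwvwww$wwuwuvvvvuuu
  sorted[7] = vuuuuwvwww$wwuwuvvv
  sorted[8] = vvuuuuwvwww$wwuwuvv
  sorted[9] = vvvuuuuwvwww$wwuwuv
  sorted[10] = vvvvuuuuwvwww$wwuwu
  sorted[11] = vwww$wwuwuvvvvuuuuw
  sorted[12] = w$wwuwuvvvvuuuuwvww
  sorted[13] = wuvvvvuuuuwvwww$wwu
  sorted[14] = wuwuvvvvuuuuwvwww$w
  sorted[15] = wvwww$wwuwuvvvvuuuu
  sorted[16] = ww$wwuwuvvvvuuuuwvw
  sorted[17] = wwuwuvvvvuuuuwvwww$
  sorted[18] = www$wwuwuvvvvuuuuwv
sorted[9] = vvvuuuuwvwww$wwuwuv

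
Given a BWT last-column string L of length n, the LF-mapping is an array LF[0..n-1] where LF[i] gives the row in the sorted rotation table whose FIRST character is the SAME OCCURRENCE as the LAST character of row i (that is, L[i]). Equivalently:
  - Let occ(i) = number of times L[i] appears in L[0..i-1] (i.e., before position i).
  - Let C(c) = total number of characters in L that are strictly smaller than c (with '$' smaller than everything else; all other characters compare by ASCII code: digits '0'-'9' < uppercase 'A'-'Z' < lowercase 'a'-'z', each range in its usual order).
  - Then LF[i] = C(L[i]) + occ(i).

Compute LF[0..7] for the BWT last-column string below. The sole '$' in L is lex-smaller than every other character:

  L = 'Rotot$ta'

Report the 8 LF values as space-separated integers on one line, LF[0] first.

Char counts: '$':1, 'R':1, 'a':1, 'o':2, 't':3
C (first-col start): C('$')=0, C('R')=1, C('a')=2, C('o')=3, C('t')=5
L[0]='R': occ=0, LF[0]=C('R')+0=1+0=1
L[1]='o': occ=0, LF[1]=C('o')+0=3+0=3
L[2]='t': occ=0, LF[2]=C('t')+0=5+0=5
L[3]='o': occ=1, LF[3]=C('o')+1=3+1=4
L[4]='t': occ=1, LF[4]=C('t')+1=5+1=6
L[5]='$': occ=0, LF[5]=C('$')+0=0+0=0
L[6]='t': occ=2, LF[6]=C('t')+2=5+2=7
L[7]='a': occ=0, LF[7]=C('a')+0=2+0=2

Answer: 1 3 5 4 6 0 7 2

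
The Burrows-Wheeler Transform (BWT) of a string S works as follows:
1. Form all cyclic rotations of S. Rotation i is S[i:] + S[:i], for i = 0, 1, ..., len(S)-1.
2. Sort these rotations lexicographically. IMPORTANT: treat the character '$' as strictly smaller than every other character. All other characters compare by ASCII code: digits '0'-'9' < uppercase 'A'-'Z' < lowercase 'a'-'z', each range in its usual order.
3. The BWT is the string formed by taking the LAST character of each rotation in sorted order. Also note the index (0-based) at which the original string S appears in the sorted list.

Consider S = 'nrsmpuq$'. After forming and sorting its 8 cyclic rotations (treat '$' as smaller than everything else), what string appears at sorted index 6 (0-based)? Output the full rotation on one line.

Answer: smpuq$nr

Derivation:
All 8 rotations (rotation i = S[i:]+S[:i]):
  rot[0] = nrsmpuq$
  rot[1] = rsmpuq$n
  rot[2] = smpuq$nr
  rot[3] = mpuq$nrs
  rot[4] = puq$nrsm
  rot[5] = uq$nrsmp
  rot[6] = q$nrsmpu
  rot[7] = $nrsmpuq
Sorted (with $ < everything):
  sorted[0] = $nrsmpuq
  sorted[1] = mpuq$nrs
  sorted[2] = nrsmpuq$
  sorted[3] = puq$nrsm
  sorted[4] = q$nrsmpu
  sorted[5] = rsmpuq$n
  sorted[6] = smpuq$nr
  sorted[7] = uq$nrsmp
sorted[6] = smpuq$nr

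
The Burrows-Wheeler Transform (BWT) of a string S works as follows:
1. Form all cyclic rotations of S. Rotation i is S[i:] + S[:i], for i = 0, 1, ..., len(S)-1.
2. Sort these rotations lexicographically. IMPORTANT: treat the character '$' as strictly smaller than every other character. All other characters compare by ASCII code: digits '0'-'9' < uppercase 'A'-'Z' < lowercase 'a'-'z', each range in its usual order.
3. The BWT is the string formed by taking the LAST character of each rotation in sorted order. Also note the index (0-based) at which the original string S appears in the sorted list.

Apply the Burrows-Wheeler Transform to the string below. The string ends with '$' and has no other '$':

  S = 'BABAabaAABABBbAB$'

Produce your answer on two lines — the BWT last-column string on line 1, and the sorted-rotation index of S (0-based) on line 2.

Answer: BabABBBA$AAABbABa
8

Derivation:
All 17 rotations (rotation i = S[i:]+S[:i]):
  rot[0] = BABAabaAABABBbAB$
  rot[1] = ABAabaAABABBbAB$B
  rot[2] = BAabaAABABBbAB$BA
  rot[3] = AabaAABABBbAB$BAB
  rot[4] = abaAABABBbAB$BABA
  rot[5] = baAABABBbAB$BABAa
  rot[6] = aAABABBbAB$BABAab
  rot[7] = AABABBbAB$BABAaba
  rot[8] = ABABBbAB$BABAabaA
  rot[9] = BABBbAB$BABAabaAA
  rot[10] = ABBbAB$BABAabaAAB
  rot[11] = BBbAB$BABAabaAABA
  rot[12] = BbAB$BABAabaAABAB
  rot[13] = bAB$BABAabaAABABB
  rot[14] = AB$BABAabaAABABBb
  rot[15] = B$BABAabaAABABBbA
  rot[16] = $BABAabaAABABBbAB
Sorted (with $ < everything):
  sorted[0] = $BABAabaAABABBbAB  (last char: 'B')
  sorted[1] = AABABBbAB$BABAaba  (last char: 'a')
  sorted[2] = AB$BABAabaAABABBb  (last char: 'b')
  sorted[3] = ABABBbAB$BABAabaA  (last char: 'A')
  sorted[4] = ABAabaAABABBbAB$B  (last char: 'B')
  sorted[5] = ABBbAB$BABAabaAAB  (last char: 'B')
  sorted[6] = AabaAABABBbAB$BAB  (last char: 'B')
  sorted[7] = B$BABAabaAABABBbA  (last char: 'A')
  sorted[8] = BABAabaAABABBbAB$  (last char: '$')
  sorted[9] = BABBbAB$BABAabaAA  (last char: 'A')
  sorted[10] = BAabaAABABBbAB$BA  (last char: 'A')
  sorted[11] = BBbAB$BABAabaAABA  (last char: 'A')
  sorted[12] = BbAB$BABAabaAABAB  (last char: 'B')
  sorted[13] = aAABABBbAB$BABAab  (last char: 'b')
  sorted[14] = abaAABABBbAB$BABA  (last char: 'A')
  sorted[15] = bAB$BABAabaAABABB  (last char: 'B')
  sorted[16] = baAABABBbAB$BABAa  (last char: 'a')
Last column: BabABBBA$AAABbABa
Original string S is at sorted index 8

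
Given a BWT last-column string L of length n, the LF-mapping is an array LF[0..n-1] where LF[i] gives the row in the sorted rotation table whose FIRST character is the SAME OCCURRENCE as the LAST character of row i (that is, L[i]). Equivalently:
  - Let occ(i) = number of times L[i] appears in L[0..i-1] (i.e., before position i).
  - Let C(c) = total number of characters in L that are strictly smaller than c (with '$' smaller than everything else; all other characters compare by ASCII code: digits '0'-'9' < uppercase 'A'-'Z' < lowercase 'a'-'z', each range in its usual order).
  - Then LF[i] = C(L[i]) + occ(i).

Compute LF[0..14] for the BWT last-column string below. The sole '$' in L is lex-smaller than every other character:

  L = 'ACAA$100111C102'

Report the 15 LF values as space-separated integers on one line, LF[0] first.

Answer: 10 13 11 12 0 4 1 2 5 6 7 14 8 3 9

Derivation:
Char counts: '$':1, '0':3, '1':5, '2':1, 'A':3, 'C':2
C (first-col start): C('$')=0, C('0')=1, C('1')=4, C('2')=9, C('A')=10, C('C')=13
L[0]='A': occ=0, LF[0]=C('A')+0=10+0=10
L[1]='C': occ=0, LF[1]=C('C')+0=13+0=13
L[2]='A': occ=1, LF[2]=C('A')+1=10+1=11
L[3]='A': occ=2, LF[3]=C('A')+2=10+2=12
L[4]='$': occ=0, LF[4]=C('$')+0=0+0=0
L[5]='1': occ=0, LF[5]=C('1')+0=4+0=4
L[6]='0': occ=0, LF[6]=C('0')+0=1+0=1
L[7]='0': occ=1, LF[7]=C('0')+1=1+1=2
L[8]='1': occ=1, LF[8]=C('1')+1=4+1=5
L[9]='1': occ=2, LF[9]=C('1')+2=4+2=6
L[10]='1': occ=3, LF[10]=C('1')+3=4+3=7
L[11]='C': occ=1, LF[11]=C('C')+1=13+1=14
L[12]='1': occ=4, LF[12]=C('1')+4=4+4=8
L[13]='0': occ=2, LF[13]=C('0')+2=1+2=3
L[14]='2': occ=0, LF[14]=C('2')+0=9+0=9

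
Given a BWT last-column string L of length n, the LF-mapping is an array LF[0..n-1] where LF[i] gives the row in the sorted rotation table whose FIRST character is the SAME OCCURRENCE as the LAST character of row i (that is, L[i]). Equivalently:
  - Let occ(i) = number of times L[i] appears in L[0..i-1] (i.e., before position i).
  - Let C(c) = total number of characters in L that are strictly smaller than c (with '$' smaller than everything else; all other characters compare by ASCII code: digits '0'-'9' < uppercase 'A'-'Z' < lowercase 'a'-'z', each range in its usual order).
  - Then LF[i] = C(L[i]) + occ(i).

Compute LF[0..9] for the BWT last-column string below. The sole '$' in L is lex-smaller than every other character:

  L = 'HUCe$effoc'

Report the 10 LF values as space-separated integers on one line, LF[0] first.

Answer: 2 3 1 5 0 6 7 8 9 4

Derivation:
Char counts: '$':1, 'C':1, 'H':1, 'U':1, 'c':1, 'e':2, 'f':2, 'o':1
C (first-col start): C('$')=0, C('C')=1, C('H')=2, C('U')=3, C('c')=4, C('e')=5, C('f')=7, C('o')=9
L[0]='H': occ=0, LF[0]=C('H')+0=2+0=2
L[1]='U': occ=0, LF[1]=C('U')+0=3+0=3
L[2]='C': occ=0, LF[2]=C('C')+0=1+0=1
L[3]='e': occ=0, LF[3]=C('e')+0=5+0=5
L[4]='$': occ=0, LF[4]=C('$')+0=0+0=0
L[5]='e': occ=1, LF[5]=C('e')+1=5+1=6
L[6]='f': occ=0, LF[6]=C('f')+0=7+0=7
L[7]='f': occ=1, LF[7]=C('f')+1=7+1=8
L[8]='o': occ=0, LF[8]=C('o')+0=9+0=9
L[9]='c': occ=0, LF[9]=C('c')+0=4+0=4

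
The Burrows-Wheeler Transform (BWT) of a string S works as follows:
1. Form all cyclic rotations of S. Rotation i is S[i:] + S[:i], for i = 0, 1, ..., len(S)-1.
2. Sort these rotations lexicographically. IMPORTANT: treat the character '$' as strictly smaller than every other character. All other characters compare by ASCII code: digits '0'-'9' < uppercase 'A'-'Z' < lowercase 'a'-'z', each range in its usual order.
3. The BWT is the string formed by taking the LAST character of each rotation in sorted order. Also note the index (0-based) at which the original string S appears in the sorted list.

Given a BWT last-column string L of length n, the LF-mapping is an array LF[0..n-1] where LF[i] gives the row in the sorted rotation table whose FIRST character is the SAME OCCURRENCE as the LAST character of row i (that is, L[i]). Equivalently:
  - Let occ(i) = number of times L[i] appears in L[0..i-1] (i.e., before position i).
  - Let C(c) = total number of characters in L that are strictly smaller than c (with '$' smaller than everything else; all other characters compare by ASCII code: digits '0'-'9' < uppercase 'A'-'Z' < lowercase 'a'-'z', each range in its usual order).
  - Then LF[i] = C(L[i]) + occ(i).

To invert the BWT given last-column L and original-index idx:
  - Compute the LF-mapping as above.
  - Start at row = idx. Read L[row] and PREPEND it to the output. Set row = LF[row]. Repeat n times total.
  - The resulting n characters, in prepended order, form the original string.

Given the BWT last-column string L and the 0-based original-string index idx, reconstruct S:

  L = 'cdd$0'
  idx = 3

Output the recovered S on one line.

Answer: d0dc$

Derivation:
LF mapping: 2 3 4 0 1
Walk LF starting at row 3, prepending L[row]:
  step 1: row=3, L[3]='$', prepend. Next row=LF[3]=0
  step 2: row=0, L[0]='c', prepend. Next row=LF[0]=2
  step 3: row=2, L[2]='d', prepend. Next row=LF[2]=4
  step 4: row=4, L[4]='0', prepend. Next row=LF[4]=1
  step 5: row=1, L[1]='d', prepend. Next row=LF[1]=3
Reversed output: d0dc$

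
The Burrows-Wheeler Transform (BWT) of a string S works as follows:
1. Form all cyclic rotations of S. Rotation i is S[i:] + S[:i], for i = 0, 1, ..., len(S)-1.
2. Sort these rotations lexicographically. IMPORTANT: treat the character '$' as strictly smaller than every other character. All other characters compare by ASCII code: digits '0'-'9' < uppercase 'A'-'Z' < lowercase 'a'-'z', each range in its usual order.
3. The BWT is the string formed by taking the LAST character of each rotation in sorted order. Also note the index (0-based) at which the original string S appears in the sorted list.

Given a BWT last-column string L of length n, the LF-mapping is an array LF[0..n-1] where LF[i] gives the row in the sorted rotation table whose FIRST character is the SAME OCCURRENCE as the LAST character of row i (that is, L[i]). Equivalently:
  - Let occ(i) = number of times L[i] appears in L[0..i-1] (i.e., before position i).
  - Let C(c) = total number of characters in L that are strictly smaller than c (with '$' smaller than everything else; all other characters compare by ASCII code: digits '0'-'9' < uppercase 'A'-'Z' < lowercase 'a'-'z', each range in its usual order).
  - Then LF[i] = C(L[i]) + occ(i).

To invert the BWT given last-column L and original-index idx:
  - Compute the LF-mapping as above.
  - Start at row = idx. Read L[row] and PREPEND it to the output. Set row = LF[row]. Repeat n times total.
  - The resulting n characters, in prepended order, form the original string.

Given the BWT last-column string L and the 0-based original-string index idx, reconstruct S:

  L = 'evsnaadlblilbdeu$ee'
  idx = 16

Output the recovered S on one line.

LF mapping: 7 18 16 15 1 2 5 12 3 13 11 14 4 6 8 17 0 9 10
Walk LF starting at row 16, prepending L[row]:
  step 1: row=16, L[16]='$', prepend. Next row=LF[16]=0
  step 2: row=0, L[0]='e', prepend. Next row=LF[0]=7
  step 3: row=7, L[7]='l', prepend. Next row=LF[7]=12
  step 4: row=12, L[12]='b', prepend. Next row=LF[12]=4
  step 5: row=4, L[4]='a', prepend. Next row=LF[4]=1
  step 6: row=1, L[1]='v', prepend. Next row=LF[1]=18
  step 7: row=18, L[18]='e', prepend. Next row=LF[18]=10
  step 8: row=10, L[10]='i', prepend. Next row=LF[10]=11
  step 9: row=11, L[11]='l', prepend. Next row=LF[11]=14
  step 10: row=14, L[14]='e', prepend. Next row=LF[14]=8
  step 11: row=8, L[8]='b', prepend. Next row=LF[8]=3
  step 12: row=3, L[3]='n', prepend. Next row=LF[3]=15
  step 13: row=15, L[15]='u', prepend. Next row=LF[15]=17
  step 14: row=17, L[17]='e', prepend. Next row=LF[17]=9
  step 15: row=9, L[9]='l', prepend. Next row=LF[9]=13
  step 16: row=13, L[13]='d', prepend. Next row=LF[13]=6
  step 17: row=6, L[6]='d', prepend. Next row=LF[6]=5
  step 18: row=5, L[5]='a', prepend. Next row=LF[5]=2
  step 19: row=2, L[2]='s', prepend. Next row=LF[2]=16
Reversed output: saddleunbelievable$

Answer: saddleunbelievable$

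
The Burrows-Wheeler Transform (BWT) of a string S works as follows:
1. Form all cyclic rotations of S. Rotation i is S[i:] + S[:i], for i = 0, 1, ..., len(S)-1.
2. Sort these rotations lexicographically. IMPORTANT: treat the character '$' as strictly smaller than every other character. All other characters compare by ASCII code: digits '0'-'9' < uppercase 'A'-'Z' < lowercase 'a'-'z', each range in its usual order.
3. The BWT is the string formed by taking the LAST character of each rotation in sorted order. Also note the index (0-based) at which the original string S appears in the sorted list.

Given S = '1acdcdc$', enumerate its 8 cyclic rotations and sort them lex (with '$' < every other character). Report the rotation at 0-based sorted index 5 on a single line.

All 8 rotations (rotation i = S[i:]+S[:i]):
  rot[0] = 1acdcdc$
  rot[1] = acdcdc$1
  rot[2] = cdcdc$1a
  rot[3] = dcdc$1ac
  rot[4] = cdc$1acd
  rot[5] = dc$1acdc
  rot[6] = c$1acdcd
  rot[7] = $1acdcdc
Sorted (with $ < everything):
  sorted[0] = $1acdcdc
  sorted[1] = 1acdcdc$
  sorted[2] = acdcdc$1
  sorted[3] = c$1acdcd
  sorted[4] = cdc$1acd
  sorted[5] = cdcdc$1a
  sorted[6] = dc$1acdc
  sorted[7] = dcdc$1ac
sorted[5] = cdcdc$1a

Answer: cdcdc$1a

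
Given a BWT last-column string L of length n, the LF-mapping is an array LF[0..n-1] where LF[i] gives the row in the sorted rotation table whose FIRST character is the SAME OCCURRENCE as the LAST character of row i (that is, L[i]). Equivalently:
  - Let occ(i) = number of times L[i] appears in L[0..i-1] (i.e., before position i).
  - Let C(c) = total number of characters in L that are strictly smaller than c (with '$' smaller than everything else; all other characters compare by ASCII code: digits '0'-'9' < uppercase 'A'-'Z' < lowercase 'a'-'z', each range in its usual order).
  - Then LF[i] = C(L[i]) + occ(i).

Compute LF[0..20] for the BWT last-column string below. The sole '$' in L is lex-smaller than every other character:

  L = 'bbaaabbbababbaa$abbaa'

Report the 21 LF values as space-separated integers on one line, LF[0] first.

Char counts: '$':1, 'a':10, 'b':10
C (first-col start): C('$')=0, C('a')=1, C('b')=11
L[0]='b': occ=0, LF[0]=C('b')+0=11+0=11
L[1]='b': occ=1, LF[1]=C('b')+1=11+1=12
L[2]='a': occ=0, LF[2]=C('a')+0=1+0=1
L[3]='a': occ=1, LF[3]=C('a')+1=1+1=2
L[4]='a': occ=2, LF[4]=C('a')+2=1+2=3
L[5]='b': occ=2, LF[5]=C('b')+2=11+2=13
L[6]='b': occ=3, LF[6]=C('b')+3=11+3=14
L[7]='b': occ=4, LF[7]=C('b')+4=11+4=15
L[8]='a': occ=3, LF[8]=C('a')+3=1+3=4
L[9]='b': occ=5, LF[9]=C('b')+5=11+5=16
L[10]='a': occ=4, LF[10]=C('a')+4=1+4=5
L[11]='b': occ=6, LF[11]=C('b')+6=11+6=17
L[12]='b': occ=7, LF[12]=C('b')+7=11+7=18
L[13]='a': occ=5, LF[13]=C('a')+5=1+5=6
L[14]='a': occ=6, LF[14]=C('a')+6=1+6=7
L[15]='$': occ=0, LF[15]=C('$')+0=0+0=0
L[16]='a': occ=7, LF[16]=C('a')+7=1+7=8
L[17]='b': occ=8, LF[17]=C('b')+8=11+8=19
L[18]='b': occ=9, LF[18]=C('b')+9=11+9=20
L[19]='a': occ=8, LF[19]=C('a')+8=1+8=9
L[20]='a': occ=9, LF[20]=C('a')+9=1+9=10

Answer: 11 12 1 2 3 13 14 15 4 16 5 17 18 6 7 0 8 19 20 9 10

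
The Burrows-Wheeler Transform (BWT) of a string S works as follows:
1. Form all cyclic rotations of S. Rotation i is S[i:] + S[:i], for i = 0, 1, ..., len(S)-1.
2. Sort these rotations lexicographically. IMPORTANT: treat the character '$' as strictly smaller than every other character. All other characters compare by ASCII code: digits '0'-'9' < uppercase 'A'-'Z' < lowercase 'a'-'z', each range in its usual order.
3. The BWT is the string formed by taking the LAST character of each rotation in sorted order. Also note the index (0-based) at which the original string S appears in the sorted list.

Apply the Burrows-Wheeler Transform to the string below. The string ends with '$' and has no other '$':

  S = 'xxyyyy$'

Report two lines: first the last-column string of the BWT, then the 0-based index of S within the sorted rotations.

All 7 rotations (rotation i = S[i:]+S[:i]):
  rot[0] = xxyyyy$
  rot[1] = xyyyy$x
  rot[2] = yyyy$xx
  rot[3] = yyy$xxy
  rot[4] = yy$xxyy
  rot[5] = y$xxyyy
  rot[6] = $xxyyyy
Sorted (with $ < everything):
  sorted[0] = $xxyyyy  (last char: 'y')
  sorted[1] = xxyyyy$  (last char: '$')
  sorted[2] = xyyyy$x  (last char: 'x')
  sorted[3] = y$xxyyy  (last char: 'y')
  sorted[4] = yy$xxyy  (last char: 'y')
  sorted[5] = yyy$xxy  (last char: 'y')
  sorted[6] = yyyy$xx  (last char: 'x')
Last column: y$xyyyx
Original string S is at sorted index 1

Answer: y$xyyyx
1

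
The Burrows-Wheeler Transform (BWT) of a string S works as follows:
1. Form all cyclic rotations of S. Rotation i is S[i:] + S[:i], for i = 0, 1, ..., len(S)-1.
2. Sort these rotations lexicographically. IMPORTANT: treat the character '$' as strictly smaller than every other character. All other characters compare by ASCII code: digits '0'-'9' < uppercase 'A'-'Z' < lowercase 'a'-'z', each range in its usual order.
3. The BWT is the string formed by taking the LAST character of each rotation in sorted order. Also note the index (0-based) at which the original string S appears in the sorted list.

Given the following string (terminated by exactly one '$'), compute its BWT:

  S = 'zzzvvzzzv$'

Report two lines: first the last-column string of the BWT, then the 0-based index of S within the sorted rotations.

Answer: vzzvzzzzv$
9

Derivation:
All 10 rotations (rotation i = S[i:]+S[:i]):
  rot[0] = zzzvvzzzv$
  rot[1] = zzvvzzzv$z
  rot[2] = zvvzzzv$zz
  rot[3] = vvzzzv$zzz
  rot[4] = vzzzv$zzzv
  rot[5] = zzzv$zzzvv
  rot[6] = zzv$zzzvvz
  rot[7] = zv$zzzvvzz
  rot[8] = v$zzzvvzzz
  rot[9] = $zzzvvzzzv
Sorted (with $ < everything):
  sorted[0] = $zzzvvzzzv  (last char: 'v')
  sorted[1] = v$zzzvvzzz  (last char: 'z')
  sorted[2] = vvzzzv$zzz  (last char: 'z')
  sorted[3] = vzzzv$zzzv  (last char: 'v')
  sorted[4] = zv$zzzvvzz  (last char: 'z')
  sorted[5] = zvvzzzv$zz  (last char: 'z')
  sorted[6] = zzv$zzzvvz  (last char: 'z')
  sorted[7] = zzvvzzzv$z  (last char: 'z')
  sorted[8] = zzzv$zzzvv  (last char: 'v')
  sorted[9] = zzzvvzzzv$  (last char: '$')
Last column: vzzvzzzzv$
Original string S is at sorted index 9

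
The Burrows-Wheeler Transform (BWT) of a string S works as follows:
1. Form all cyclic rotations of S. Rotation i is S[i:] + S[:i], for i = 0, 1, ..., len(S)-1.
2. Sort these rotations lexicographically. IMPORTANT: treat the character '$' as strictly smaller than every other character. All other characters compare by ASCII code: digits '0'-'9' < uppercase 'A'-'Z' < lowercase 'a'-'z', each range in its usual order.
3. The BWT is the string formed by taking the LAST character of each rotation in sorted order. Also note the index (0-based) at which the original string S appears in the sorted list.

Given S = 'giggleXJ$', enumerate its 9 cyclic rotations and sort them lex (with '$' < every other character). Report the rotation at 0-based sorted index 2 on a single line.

All 9 rotations (rotation i = S[i:]+S[:i]):
  rot[0] = giggleXJ$
  rot[1] = iggleXJ$g
  rot[2] = ggleXJ$gi
  rot[3] = gleXJ$gig
  rot[4] = leXJ$gigg
  rot[5] = eXJ$giggl
  rot[6] = XJ$giggle
  rot[7] = J$giggleX
  rot[8] = $giggleXJ
Sorted (with $ < everything):
  sorted[0] = $giggleXJ
  sorted[1] = J$giggleX
  sorted[2] = XJ$giggle
  sorted[3] = eXJ$giggl
  sorted[4] = ggleXJ$gi
  sorted[5] = giggleXJ$
  sorted[6] = gleXJ$gig
  sorted[7] = iggleXJ$g
  sorted[8] = leXJ$gigg
sorted[2] = XJ$giggle

Answer: XJ$giggle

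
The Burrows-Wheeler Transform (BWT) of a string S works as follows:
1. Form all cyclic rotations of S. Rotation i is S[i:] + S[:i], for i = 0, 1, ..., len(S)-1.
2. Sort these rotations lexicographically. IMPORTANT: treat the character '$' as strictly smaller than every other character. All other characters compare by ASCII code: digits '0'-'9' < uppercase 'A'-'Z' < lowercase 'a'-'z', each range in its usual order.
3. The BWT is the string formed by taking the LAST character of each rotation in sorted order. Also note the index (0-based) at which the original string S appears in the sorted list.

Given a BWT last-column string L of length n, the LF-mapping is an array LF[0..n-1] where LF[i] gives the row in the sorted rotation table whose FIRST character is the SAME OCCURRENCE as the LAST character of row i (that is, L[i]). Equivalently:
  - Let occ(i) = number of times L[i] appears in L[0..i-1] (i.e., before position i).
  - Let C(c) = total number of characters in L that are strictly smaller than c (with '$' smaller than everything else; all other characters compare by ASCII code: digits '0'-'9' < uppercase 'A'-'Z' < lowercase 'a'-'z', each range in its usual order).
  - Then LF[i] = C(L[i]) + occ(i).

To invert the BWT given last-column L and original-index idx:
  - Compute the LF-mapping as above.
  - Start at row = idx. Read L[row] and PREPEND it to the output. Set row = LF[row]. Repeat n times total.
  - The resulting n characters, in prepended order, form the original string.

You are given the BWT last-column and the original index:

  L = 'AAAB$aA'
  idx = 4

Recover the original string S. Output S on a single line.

LF mapping: 1 2 3 5 0 6 4
Walk LF starting at row 4, prepending L[row]:
  step 1: row=4, L[4]='$', prepend. Next row=LF[4]=0
  step 2: row=0, L[0]='A', prepend. Next row=LF[0]=1
  step 3: row=1, L[1]='A', prepend. Next row=LF[1]=2
  step 4: row=2, L[2]='A', prepend. Next row=LF[2]=3
  step 5: row=3, L[3]='B', prepend. Next row=LF[3]=5
  step 6: row=5, L[5]='a', prepend. Next row=LF[5]=6
  step 7: row=6, L[6]='A', prepend. Next row=LF[6]=4
Reversed output: AaBAAA$

Answer: AaBAAA$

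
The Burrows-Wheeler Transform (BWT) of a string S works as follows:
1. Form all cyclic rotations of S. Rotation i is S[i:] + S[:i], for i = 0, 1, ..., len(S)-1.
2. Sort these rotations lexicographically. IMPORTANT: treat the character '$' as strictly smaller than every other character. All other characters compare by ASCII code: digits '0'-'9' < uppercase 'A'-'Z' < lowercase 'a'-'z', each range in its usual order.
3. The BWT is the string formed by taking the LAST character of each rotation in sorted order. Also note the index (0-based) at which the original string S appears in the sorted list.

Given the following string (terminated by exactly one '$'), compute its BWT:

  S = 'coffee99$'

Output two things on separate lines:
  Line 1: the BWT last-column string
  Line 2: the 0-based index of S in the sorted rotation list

Answer: 99e$effoc
3

Derivation:
All 9 rotations (rotation i = S[i:]+S[:i]):
  rot[0] = coffee99$
  rot[1] = offee99$c
  rot[2] = ffee99$co
  rot[3] = fee99$cof
  rot[4] = ee99$coff
  rot[5] = e99$coffe
  rot[6] = 99$coffee
  rot[7] = 9$coffee9
  rot[8] = $coffee99
Sorted (with $ < everything):
  sorted[0] = $coffee99  (last char: '9')
  sorted[1] = 9$coffee9  (last char: '9')
  sorted[2] = 99$coffee  (last char: 'e')
  sorted[3] = coffee99$  (last char: '$')
  sorted[4] = e99$coffe  (last char: 'e')
  sorted[5] = ee99$coff  (last char: 'f')
  sorted[6] = fee99$cof  (last char: 'f')
  sorted[7] = ffee99$co  (last char: 'o')
  sorted[8] = offee99$c  (last char: 'c')
Last column: 99e$effoc
Original string S is at sorted index 3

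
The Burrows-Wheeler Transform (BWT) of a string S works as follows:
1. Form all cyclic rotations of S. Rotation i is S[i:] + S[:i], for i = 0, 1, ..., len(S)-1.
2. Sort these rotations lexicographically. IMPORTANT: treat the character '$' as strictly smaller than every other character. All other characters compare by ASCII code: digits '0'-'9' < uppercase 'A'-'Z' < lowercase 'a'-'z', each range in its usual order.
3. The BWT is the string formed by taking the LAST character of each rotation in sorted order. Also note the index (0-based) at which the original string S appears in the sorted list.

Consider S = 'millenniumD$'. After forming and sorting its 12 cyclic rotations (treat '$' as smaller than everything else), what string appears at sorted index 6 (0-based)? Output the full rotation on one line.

Answer: llenniumD$mi

Derivation:
All 12 rotations (rotation i = S[i:]+S[:i]):
  rot[0] = millenniumD$
  rot[1] = illenniumD$m
  rot[2] = llenniumD$mi
  rot[3] = lenniumD$mil
  rot[4] = enniumD$mill
  rot[5] = nniumD$mille
  rot[6] = niumD$millen
  rot[7] = iumD$millenn
  rot[8] = umD$millenni
  rot[9] = mD$millenniu
  rot[10] = D$millennium
  rot[11] = $millenniumD
Sorted (with $ < everything):
  sorted[0] = $millenniumD
  sorted[1] = D$millennium
  sorted[2] = enniumD$mill
  sorted[3] = illenniumD$m
  sorted[4] = iumD$millenn
  sorted[5] = lenniumD$mil
  sorted[6] = llenniumD$mi
  sorted[7] = mD$millenniu
  sorted[8] = millenniumD$
  sorted[9] = niumD$millen
  sorted[10] = nniumD$mille
  sorted[11] = umD$millenni
sorted[6] = llenniumD$mi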